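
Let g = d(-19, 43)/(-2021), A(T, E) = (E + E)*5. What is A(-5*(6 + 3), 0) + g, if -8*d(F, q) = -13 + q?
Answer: 15/8084 ≈ 0.0018555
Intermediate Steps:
d(F, q) = 13/8 - q/8 (d(F, q) = -(-13 + q)/8 = 13/8 - q/8)
A(T, E) = 10*E (A(T, E) = (2*E)*5 = 10*E)
g = 15/8084 (g = (13/8 - ⅛*43)/(-2021) = (13/8 - 43/8)*(-1/2021) = -15/4*(-1/2021) = 15/8084 ≈ 0.0018555)
A(-5*(6 + 3), 0) + g = 10*0 + 15/8084 = 0 + 15/8084 = 15/8084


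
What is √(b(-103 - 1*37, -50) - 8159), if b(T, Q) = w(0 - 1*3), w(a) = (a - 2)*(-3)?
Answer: 4*I*√509 ≈ 90.244*I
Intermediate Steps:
w(a) = 6 - 3*a (w(a) = (-2 + a)*(-3) = 6 - 3*a)
b(T, Q) = 15 (b(T, Q) = 6 - 3*(0 - 1*3) = 6 - 3*(0 - 3) = 6 - 3*(-3) = 6 + 9 = 15)
√(b(-103 - 1*37, -50) - 8159) = √(15 - 8159) = √(-8144) = 4*I*√509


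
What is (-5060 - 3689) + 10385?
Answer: 1636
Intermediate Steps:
(-5060 - 3689) + 10385 = -8749 + 10385 = 1636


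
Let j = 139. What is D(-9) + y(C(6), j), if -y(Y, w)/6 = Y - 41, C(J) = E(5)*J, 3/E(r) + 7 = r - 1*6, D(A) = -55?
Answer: 409/2 ≈ 204.50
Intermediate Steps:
E(r) = 3/(-13 + r) (E(r) = 3/(-7 + (r - 1*6)) = 3/(-7 + (r - 6)) = 3/(-7 + (-6 + r)) = 3/(-13 + r))
C(J) = -3*J/8 (C(J) = (3/(-13 + 5))*J = (3/(-8))*J = (3*(-⅛))*J = -3*J/8)
y(Y, w) = 246 - 6*Y (y(Y, w) = -6*(Y - 41) = -6*(-41 + Y) = 246 - 6*Y)
D(-9) + y(C(6), j) = -55 + (246 - (-9)*6/4) = -55 + (246 - 6*(-9/4)) = -55 + (246 + 27/2) = -55 + 519/2 = 409/2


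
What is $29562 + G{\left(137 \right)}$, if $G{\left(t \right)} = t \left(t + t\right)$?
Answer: $67100$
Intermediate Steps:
$G{\left(t \right)} = 2 t^{2}$ ($G{\left(t \right)} = t 2 t = 2 t^{2}$)
$29562 + G{\left(137 \right)} = 29562 + 2 \cdot 137^{2} = 29562 + 2 \cdot 18769 = 29562 + 37538 = 67100$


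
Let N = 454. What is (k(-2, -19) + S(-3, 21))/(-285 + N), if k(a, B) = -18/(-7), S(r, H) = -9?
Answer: -45/1183 ≈ -0.038039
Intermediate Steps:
k(a, B) = 18/7 (k(a, B) = -18*(-1/7) = 18/7)
(k(-2, -19) + S(-3, 21))/(-285 + N) = (18/7 - 9)/(-285 + 454) = -45/7/169 = -45/7*1/169 = -45/1183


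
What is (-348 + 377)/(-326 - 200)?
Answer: -29/526 ≈ -0.055133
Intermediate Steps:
(-348 + 377)/(-326 - 200) = 29/(-526) = 29*(-1/526) = -29/526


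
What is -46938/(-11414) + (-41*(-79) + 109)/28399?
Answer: 685603167/162073093 ≈ 4.2302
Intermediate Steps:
-46938/(-11414) + (-41*(-79) + 109)/28399 = -46938*(-1/11414) + (3239 + 109)*(1/28399) = 23469/5707 + 3348*(1/28399) = 23469/5707 + 3348/28399 = 685603167/162073093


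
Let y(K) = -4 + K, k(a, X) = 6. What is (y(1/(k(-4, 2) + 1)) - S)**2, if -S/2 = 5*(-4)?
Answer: 94249/49 ≈ 1923.4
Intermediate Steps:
S = 40 (S = -10*(-4) = -2*(-20) = 40)
(y(1/(k(-4, 2) + 1)) - S)**2 = ((-4 + 1/(6 + 1)) - 1*40)**2 = ((-4 + 1/7) - 40)**2 = (-27/7 - 40)**2 = (-307/7)**2 = 94249/49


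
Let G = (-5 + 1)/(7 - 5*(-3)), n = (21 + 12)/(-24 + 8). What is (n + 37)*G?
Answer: -559/88 ≈ -6.3523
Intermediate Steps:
n = -33/16 (n = 33/(-16) = 33*(-1/16) = -33/16 ≈ -2.0625)
G = -2/11 (G = -4/(7 + 15) = -4/22 = -4*1/22 = -2/11 ≈ -0.18182)
(n + 37)*G = (-33/16 + 37)*(-2/11) = (559/16)*(-2/11) = -559/88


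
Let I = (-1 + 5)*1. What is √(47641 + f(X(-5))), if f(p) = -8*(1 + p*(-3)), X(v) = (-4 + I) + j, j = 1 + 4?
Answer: 53*√17 ≈ 218.52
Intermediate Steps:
j = 5
I = 4 (I = 4*1 = 4)
X(v) = 5 (X(v) = (-4 + 4) + 5 = 0 + 5 = 5)
f(p) = -8 + 24*p (f(p) = -8*(1 - 3*p) = -8 + 24*p)
√(47641 + f(X(-5))) = √(47641 + (-8 + 24*5)) = √(47641 + (-8 + 120)) = √(47641 + 112) = √47753 = 53*√17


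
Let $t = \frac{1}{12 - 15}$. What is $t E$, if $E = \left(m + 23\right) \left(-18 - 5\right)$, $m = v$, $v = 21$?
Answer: $\frac{1012}{3} \approx 337.33$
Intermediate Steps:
$m = 21$
$t = - \frac{1}{3}$ ($t = \frac{1}{-3} = - \frac{1}{3} \approx -0.33333$)
$E = -1012$ ($E = \left(21 + 23\right) \left(-18 - 5\right) = 44 \left(-23\right) = -1012$)
$t E = \left(- \frac{1}{3}\right) \left(-1012\right) = \frac{1012}{3}$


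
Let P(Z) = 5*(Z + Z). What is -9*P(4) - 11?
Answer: -371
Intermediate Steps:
P(Z) = 10*Z (P(Z) = 5*(2*Z) = 10*Z)
-9*P(4) - 11 = -90*4 - 11 = -9*40 - 11 = -360 - 11 = -371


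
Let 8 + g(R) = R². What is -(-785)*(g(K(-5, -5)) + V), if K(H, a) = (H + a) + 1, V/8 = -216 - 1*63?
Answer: -1694815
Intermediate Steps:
V = -2232 (V = 8*(-216 - 1*63) = 8*(-216 - 63) = 8*(-279) = -2232)
K(H, a) = 1 + H + a
g(R) = -8 + R²
-(-785)*(g(K(-5, -5)) + V) = -(-785)*((-8 + (1 - 5 - 5)²) - 2232) = -(-785)*((-8 + (-9)²) - 2232) = -(-785)*((-8 + 81) - 2232) = -(-785)*(73 - 2232) = -(-785)*(-2159) = -1*1694815 = -1694815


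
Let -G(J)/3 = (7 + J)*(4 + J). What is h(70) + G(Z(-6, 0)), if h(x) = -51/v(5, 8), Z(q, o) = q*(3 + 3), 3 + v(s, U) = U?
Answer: -13971/5 ≈ -2794.2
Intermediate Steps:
v(s, U) = -3 + U
Z(q, o) = 6*q (Z(q, o) = q*6 = 6*q)
G(J) = -3*(4 + J)*(7 + J) (G(J) = -3*(7 + J)*(4 + J) = -3*(4 + J)*(7 + J))
h(x) = -51/5 (h(x) = -51/(-3 + 8) = -51/5)
h(70) + G(Z(-6, 0)) = -51/5 + (-84 - 198*(-6) - 3*(6*(-6))**2) = -51/5 + (-84 - 33*(-36) - 3*(-36)**2) = -51/5 + (-84 + 1188 - 3*1296) = -51/5 + (-84 + 1188 - 3888) = -51/5 - 2784 = -13971/5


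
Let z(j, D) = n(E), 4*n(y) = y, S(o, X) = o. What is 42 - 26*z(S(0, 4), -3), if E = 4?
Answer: 16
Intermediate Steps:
n(y) = y/4
z(j, D) = 1 (z(j, D) = (¼)*4 = 1)
42 - 26*z(S(0, 4), -3) = 42 - 26*1 = 42 - 26 = 16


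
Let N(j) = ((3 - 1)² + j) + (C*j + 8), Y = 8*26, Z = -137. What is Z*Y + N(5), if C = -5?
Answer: -28504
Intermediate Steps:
Y = 208
N(j) = 12 - 4*j (N(j) = ((3 - 1)² + j) + (-5*j + 8) = (2² + j) + (8 - 5*j) = (4 + j) + (8 - 5*j) = 12 - 4*j)
Z*Y + N(5) = -137*208 + (12 - 4*5) = -28496 + (12 - 20) = -28496 - 8 = -28504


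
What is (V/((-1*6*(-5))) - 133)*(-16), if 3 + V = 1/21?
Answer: 670816/315 ≈ 2129.6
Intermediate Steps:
V = -62/21 (V = -3 + 1/21 = -62/21 ≈ -2.9524)
(V/((-1*6*(-5))) - 133)*(-16) = (-62/(21*(-1*6*(-5))) - 133)*(-16) = (-62/(21*((-6*(-5)))) - 133)*(-16) = (-62/21/30 - 133)*(-16) = (-62/21*1/30 - 133)*(-16) = (-31/315 - 133)*(-16) = -41926/315*(-16) = 670816/315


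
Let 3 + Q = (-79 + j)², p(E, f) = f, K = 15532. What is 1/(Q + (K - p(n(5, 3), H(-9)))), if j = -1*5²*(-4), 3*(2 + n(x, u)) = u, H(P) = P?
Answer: 1/15979 ≈ 6.2582e-5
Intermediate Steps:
n(x, u) = -2 + u/3
j = 100 (j = -1*25*(-4) = -25*(-4) = 100)
Q = 438 (Q = -3 + (-79 + 100)² = -3 + 21² = -3 + 441 = 438)
1/(Q + (K - p(n(5, 3), H(-9)))) = 1/(438 + (15532 - 1*(-9))) = 1/(438 + (15532 + 9)) = 1/(438 + 15541) = 1/15979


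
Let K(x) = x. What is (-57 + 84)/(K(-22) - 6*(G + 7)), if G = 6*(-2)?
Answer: 27/8 ≈ 3.3750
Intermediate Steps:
G = -12
(-57 + 84)/(K(-22) - 6*(G + 7)) = (-57 + 84)/(-22 - 6*(-12 + 7)) = 27/(-22 - 6*(-5)) = 27/(-22 + 30) = 27/8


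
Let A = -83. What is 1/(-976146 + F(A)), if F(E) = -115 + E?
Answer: -1/976344 ≈ -1.0242e-6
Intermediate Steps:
1/(-976146 + F(A)) = 1/(-976146 + (-115 - 83)) = 1/(-976146 - 198) = 1/(-976344) = -1/976344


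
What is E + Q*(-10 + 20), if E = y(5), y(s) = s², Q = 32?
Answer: 345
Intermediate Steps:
E = 25 (E = 5² = 25)
E + Q*(-10 + 20) = 25 + 32*(-10 + 20) = 25 + 32*10 = 25 + 320 = 345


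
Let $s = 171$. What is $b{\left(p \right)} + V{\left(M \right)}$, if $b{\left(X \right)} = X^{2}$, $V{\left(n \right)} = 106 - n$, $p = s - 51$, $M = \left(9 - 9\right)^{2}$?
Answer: $14506$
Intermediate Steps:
$M = 0$ ($M = 0^{2} = 0$)
$p = 120$ ($p = 171 - 51 = 120$)
$b{\left(p \right)} + V{\left(M \right)} = 120^{2} + \left(106 - 0\right) = 14400 + \left(106 + 0\right) = 14400 + 106 = 14506$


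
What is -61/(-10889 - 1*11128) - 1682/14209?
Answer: -36165845/312839553 ≈ -0.11561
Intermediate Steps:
-61/(-10889 - 1*11128) - 1682/14209 = -61/(-10889 - 11128) - 1682*1/14209 = -61/(-22017) - 1682/14209 = -61*(-1/22017) - 1682/14209 = 61/22017 - 1682/14209 = -36165845/312839553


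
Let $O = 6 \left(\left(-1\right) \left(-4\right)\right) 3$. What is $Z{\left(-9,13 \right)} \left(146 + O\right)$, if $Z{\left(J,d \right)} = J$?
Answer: $-1962$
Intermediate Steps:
$O = 72$ ($O = 6 \cdot 4 \cdot 3 = 24 \cdot 3 = 72$)
$Z{\left(-9,13 \right)} \left(146 + O\right) = - 9 \left(146 + 72\right) = \left(-9\right) 218 = -1962$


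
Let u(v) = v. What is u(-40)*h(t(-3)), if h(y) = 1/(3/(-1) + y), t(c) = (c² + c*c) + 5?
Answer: -2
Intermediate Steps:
t(c) = 5 + 2*c² (t(c) = (c² + c²) + 5 = 2*c² + 5 = 5 + 2*c²)
h(y) = 1/(-3 + y) (h(y) = 1/(3*(-1) + y) = 1/(-3 + y))
u(-40)*h(t(-3)) = -40/(-3 + (5 + 2*(-3)²)) = -40/(-3 + (5 + 2*9)) = -40/(-3 + (5 + 18)) = -40/(-3 + 23) = -40/20 = -40*1/20 = -2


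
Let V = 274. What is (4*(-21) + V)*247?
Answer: 46930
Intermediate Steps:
(4*(-21) + V)*247 = (4*(-21) + 274)*247 = (-84 + 274)*247 = 190*247 = 46930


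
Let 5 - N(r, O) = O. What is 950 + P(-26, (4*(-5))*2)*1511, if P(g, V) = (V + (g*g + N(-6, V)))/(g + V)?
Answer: -322097/22 ≈ -14641.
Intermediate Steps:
N(r, O) = 5 - O
P(g, V) = (5 + g**2)/(V + g) (P(g, V) = (V + (g*g + (5 - V)))/(g + V) = (V + (g**2 + (5 - V)))/(V + g) = (V + (5 + g**2 - V))/(V + g) = (5 + g**2)/(V + g))
950 + P(-26, (4*(-5))*2)*1511 = 950 + ((5 + (-26)**2)/((4*(-5))*2 - 26))*1511 = 950 + ((5 + 676)/(-20*2 - 26))*1511 = 950 + (681/(-40 - 26))*1511 = 950 + (681/(-66))*1511 = 950 - 1/66*681*1511 = 950 - 227/22*1511 = 950 - 342997/22 = -322097/22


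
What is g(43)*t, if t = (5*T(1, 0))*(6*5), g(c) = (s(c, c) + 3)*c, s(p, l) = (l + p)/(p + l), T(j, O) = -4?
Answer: -103200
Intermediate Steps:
s(p, l) = 1 (s(p, l) = (l + p)/(l + p) = 1)
g(c) = 4*c (g(c) = (1 + 3)*c = 4*c)
t = -600 (t = (5*(-4))*(6*5) = -20*30 = -600)
g(43)*t = (4*43)*(-600) = 172*(-600) = -103200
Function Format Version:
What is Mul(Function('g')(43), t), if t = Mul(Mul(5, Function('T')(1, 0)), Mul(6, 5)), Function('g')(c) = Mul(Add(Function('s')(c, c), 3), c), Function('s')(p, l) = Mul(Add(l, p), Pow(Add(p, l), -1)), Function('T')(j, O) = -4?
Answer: -103200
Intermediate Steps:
Function('s')(p, l) = 1 (Function('s')(p, l) = Mul(Add(l, p), Pow(Add(l, p), -1)) = 1)
Function('g')(c) = Mul(4, c) (Function('g')(c) = Mul(Add(1, 3), c) = Mul(4, c))
t = -600 (t = Mul(Mul(5, -4), Mul(6, 5)) = Mul(-20, 30) = -600)
Mul(Function('g')(43), t) = Mul(Mul(4, 43), -600) = Mul(172, -600) = -103200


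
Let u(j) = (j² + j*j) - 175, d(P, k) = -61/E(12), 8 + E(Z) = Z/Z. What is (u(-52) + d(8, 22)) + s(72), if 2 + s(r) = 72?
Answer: 37182/7 ≈ 5311.7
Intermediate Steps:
E(Z) = -7 (E(Z) = -8 + Z/Z = -8 + 1 = -7)
s(r) = 70 (s(r) = -2 + 72 = 70)
d(P, k) = 61/7 (d(P, k) = -61/(-7) = -61*(-⅐) = 61/7)
u(j) = -175 + 2*j² (u(j) = (j² + j²) - 175 = 2*j² - 175 = -175 + 2*j²)
(u(-52) + d(8, 22)) + s(72) = ((-175 + 2*(-52)²) + 61/7) + 70 = ((-175 + 2*2704) + 61/7) + 70 = ((-175 + 5408) + 61/7) + 70 = (5233 + 61/7) + 70 = 36692/7 + 70 = 37182/7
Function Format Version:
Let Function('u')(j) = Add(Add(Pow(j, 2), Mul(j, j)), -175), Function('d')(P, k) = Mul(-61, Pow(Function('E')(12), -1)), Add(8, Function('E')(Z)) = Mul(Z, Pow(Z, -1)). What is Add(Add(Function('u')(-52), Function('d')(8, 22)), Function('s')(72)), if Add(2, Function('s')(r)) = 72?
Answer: Rational(37182, 7) ≈ 5311.7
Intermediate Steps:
Function('E')(Z) = -7 (Function('E')(Z) = Add(-8, Mul(Z, Pow(Z, -1))) = Add(-8, 1) = -7)
Function('s')(r) = 70 (Function('s')(r) = Add(-2, 72) = 70)
Function('d')(P, k) = Rational(61, 7) (Function('d')(P, k) = Mul(-61, Pow(-7, -1)) = Mul(-61, Rational(-1, 7)) = Rational(61, 7))
Function('u')(j) = Add(-175, Mul(2, Pow(j, 2))) (Function('u')(j) = Add(Add(Pow(j, 2), Pow(j, 2)), -175) = Add(Mul(2, Pow(j, 2)), -175) = Add(-175, Mul(2, Pow(j, 2))))
Add(Add(Function('u')(-52), Function('d')(8, 22)), Function('s')(72)) = Add(Add(Add(-175, Mul(2, Pow(-52, 2))), Rational(61, 7)), 70) = Add(Add(Add(-175, Mul(2, 2704)), Rational(61, 7)), 70) = Add(Add(Add(-175, 5408), Rational(61, 7)), 70) = Add(Add(5233, Rational(61, 7)), 70) = Add(Rational(36692, 7), 70) = Rational(37182, 7)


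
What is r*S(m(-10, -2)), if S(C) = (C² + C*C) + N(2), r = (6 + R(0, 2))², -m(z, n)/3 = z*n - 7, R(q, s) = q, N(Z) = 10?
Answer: 109872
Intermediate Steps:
m(z, n) = 21 - 3*n*z (m(z, n) = -3*(z*n - 7) = -3*(n*z - 7) = -3*(-7 + n*z) = 21 - 3*n*z)
r = 36 (r = (6 + 0)² = 6² = 36)
S(C) = 10 + 2*C² (S(C) = (C² + C*C) + 10 = (C² + C²) + 10 = 2*C² + 10 = 10 + 2*C²)
r*S(m(-10, -2)) = 36*(10 + 2*(21 - 3*(-2)*(-10))²) = 36*(10 + 2*(21 - 60)²) = 36*(10 + 2*(-39)²) = 36*(10 + 2*1521) = 36*(10 + 3042) = 36*3052 = 109872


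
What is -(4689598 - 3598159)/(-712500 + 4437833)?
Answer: -1091439/3725333 ≈ -0.29298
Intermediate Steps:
-(4689598 - 3598159)/(-712500 + 4437833) = -1091439/3725333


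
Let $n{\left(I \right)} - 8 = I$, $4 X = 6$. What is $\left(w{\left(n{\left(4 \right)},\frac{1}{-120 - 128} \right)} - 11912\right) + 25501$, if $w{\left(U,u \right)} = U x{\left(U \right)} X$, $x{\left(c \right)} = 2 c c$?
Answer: $18773$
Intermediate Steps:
$X = \frac{3}{2}$ ($X = \frac{1}{4} \cdot 6 = \frac{3}{2} \approx 1.5$)
$x{\left(c \right)} = 2 c^{2}$
$n{\left(I \right)} = 8 + I$
$w{\left(U,u \right)} = 3 U^{3}$ ($w{\left(U,u \right)} = U 2 U^{2} \cdot \frac{3}{2} = 2 U^{3} \cdot \frac{3}{2} = 3 U^{3}$)
$\left(w{\left(n{\left(4 \right)},\frac{1}{-120 - 128} \right)} - 11912\right) + 25501 = \left(3 \left(8 + 4\right)^{3} - 11912\right) + 25501 = \left(3 \cdot 12^{3} - 11912\right) + 25501 = \left(3 \cdot 1728 - 11912\right) + 25501 = \left(5184 - 11912\right) + 25501 = -6728 + 25501 = 18773$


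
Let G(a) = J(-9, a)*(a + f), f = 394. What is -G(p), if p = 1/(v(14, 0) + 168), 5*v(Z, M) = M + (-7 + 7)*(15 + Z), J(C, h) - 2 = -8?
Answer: 66193/28 ≈ 2364.0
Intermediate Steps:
J(C, h) = -6 (J(C, h) = 2 - 8 = -6)
v(Z, M) = M/5 (v(Z, M) = (M + (-7 + 7)*(15 + Z))/5 = (M + 0*(15 + Z))/5 = (M + 0)/5 = M/5)
p = 1/168 (p = 1/((⅕)*0 + 168) = 1/(0 + 168) = 1/168 ≈ 0.0059524)
G(a) = -2364 - 6*a (G(a) = -6*(a + 394) = -6*(394 + a) = -2364 - 6*a)
-G(p) = -(-2364 - 6*1/168) = -(-2364 - 1/28) = -1*(-66193/28) = 66193/28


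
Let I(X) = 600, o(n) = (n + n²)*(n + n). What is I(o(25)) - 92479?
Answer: -91879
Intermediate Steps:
o(n) = 2*n*(n + n²) (o(n) = (n + n²)*(2*n) = 2*n*(n + n²))
I(o(25)) - 92479 = 600 - 92479 = -91879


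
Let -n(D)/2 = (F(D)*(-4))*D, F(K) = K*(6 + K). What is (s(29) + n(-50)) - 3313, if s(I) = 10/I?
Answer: -25616067/29 ≈ -8.8331e+5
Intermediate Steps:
n(D) = 8*D²*(6 + D) (n(D) = -2*(D*(6 + D))*(-4)*D = -2*(-4*D*(6 + D))*D = -(-8)*D²*(6 + D) = 8*D²*(6 + D))
(s(29) + n(-50)) - 3313 = (10/29 + 8*(-50)²*(6 - 50)) - 3313 = (10*(1/29) + 8*2500*(-44)) - 3313 = (10/29 - 880000) - 3313 = -25519990/29 - 3313 = -25616067/29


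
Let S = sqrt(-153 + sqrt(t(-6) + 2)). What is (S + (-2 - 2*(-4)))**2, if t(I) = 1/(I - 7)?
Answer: (78 + I*sqrt(13)*sqrt(1989 - 5*sqrt(13)))**2/169 ≈ -115.61 + 147.76*I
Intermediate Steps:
t(I) = 1/(-7 + I)
S = sqrt(-153 + 5*sqrt(13)/13) (S = sqrt(-153 + sqrt(1/(-7 - 6) + 2)) = sqrt(-153 + sqrt(1/(-13) + 2)) = sqrt(-153 + sqrt(-1/13 + 2)) = sqrt(-153 + sqrt(25/13)) = sqrt(-153 + 5*sqrt(13)/13) ≈ 12.313*I)
(S + (-2 - 2*(-4)))**2 = (sqrt(-25857 + 65*sqrt(13))/13 + (-2 - 2*(-4)))**2 = (sqrt(-25857 + 65*sqrt(13))/13 + (-2 + 8))**2 = (sqrt(-25857 + 65*sqrt(13))/13 + 6)**2 = (6 + sqrt(-25857 + 65*sqrt(13))/13)**2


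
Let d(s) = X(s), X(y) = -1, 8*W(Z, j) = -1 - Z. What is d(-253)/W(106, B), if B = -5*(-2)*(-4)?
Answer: 8/107 ≈ 0.074766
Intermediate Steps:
B = -40 (B = 10*(-4) = -40)
W(Z, j) = -1/8 - Z/8 (W(Z, j) = (-1 - Z)/8 = -1/8 - Z/8)
d(s) = -1
d(-253)/W(106, B) = -1/(-1/8 - 1/8*106) = -1/(-1/8 - 53/4) = -1/(-107/8) = -1*(-8/107) = 8/107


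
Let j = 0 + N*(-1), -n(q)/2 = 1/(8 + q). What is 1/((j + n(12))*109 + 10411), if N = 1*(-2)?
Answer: 10/106181 ≈ 9.4179e-5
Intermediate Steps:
n(q) = -2/(8 + q)
N = -2
j = 2 (j = 0 - 2*(-1) = 0 + 2 = 2)
1/((j + n(12))*109 + 10411) = 1/((2 - 2/(8 + 12))*109 + 10411) = 1/((2 - 2/20)*109 + 10411) = 1/((2 - 2*1/20)*109 + 10411) = 1/((2 - 1/10)*109 + 10411) = 1/((19/10)*109 + 10411) = 1/(2071/10 + 10411) = 1/(106181/10) = 10/106181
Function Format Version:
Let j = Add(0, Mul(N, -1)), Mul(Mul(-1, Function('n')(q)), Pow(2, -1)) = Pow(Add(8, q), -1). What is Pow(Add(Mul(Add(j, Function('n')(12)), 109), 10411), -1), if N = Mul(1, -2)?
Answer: Rational(10, 106181) ≈ 9.4179e-5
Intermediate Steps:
Function('n')(q) = Mul(-2, Pow(Add(8, q), -1))
N = -2
j = 2 (j = Add(0, Mul(-2, -1)) = Add(0, 2) = 2)
Pow(Add(Mul(Add(j, Function('n')(12)), 109), 10411), -1) = Pow(Add(Mul(Add(2, Mul(-2, Pow(Add(8, 12), -1))), 109), 10411), -1) = Pow(Add(Mul(Add(2, Mul(-2, Pow(20, -1))), 109), 10411), -1) = Pow(Add(Mul(Add(2, Mul(-2, Rational(1, 20))), 109), 10411), -1) = Pow(Add(Mul(Add(2, Rational(-1, 10)), 109), 10411), -1) = Pow(Add(Mul(Rational(19, 10), 109), 10411), -1) = Pow(Add(Rational(2071, 10), 10411), -1) = Pow(Rational(106181, 10), -1) = Rational(10, 106181)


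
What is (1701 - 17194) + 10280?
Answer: -5213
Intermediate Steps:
(1701 - 17194) + 10280 = -15493 + 10280 = -5213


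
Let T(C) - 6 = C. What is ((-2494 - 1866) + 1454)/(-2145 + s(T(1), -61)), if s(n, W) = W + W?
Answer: 2906/2267 ≈ 1.2819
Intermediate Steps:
T(C) = 6 + C
s(n, W) = 2*W
((-2494 - 1866) + 1454)/(-2145 + s(T(1), -61)) = ((-2494 - 1866) + 1454)/(-2145 + 2*(-61)) = (-4360 + 1454)/(-2145 - 122) = -2906/(-2267) = -2906*(-1/2267) = 2906/2267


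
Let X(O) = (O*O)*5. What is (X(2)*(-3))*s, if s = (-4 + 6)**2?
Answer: -240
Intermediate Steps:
X(O) = 5*O**2 (X(O) = O**2*5 = 5*O**2)
s = 4 (s = 2**2 = 4)
(X(2)*(-3))*s = ((5*2**2)*(-3))*4 = ((5*4)*(-3))*4 = (20*(-3))*4 = -60*4 = -240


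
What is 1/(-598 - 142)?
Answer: -1/740 ≈ -0.0013514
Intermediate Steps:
1/(-598 - 142) = 1/(-740) = -1/740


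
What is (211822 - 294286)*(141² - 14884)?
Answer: -412072608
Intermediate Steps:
(211822 - 294286)*(141² - 14884) = -82464*(19881 - 14884) = -82464*4997 = -412072608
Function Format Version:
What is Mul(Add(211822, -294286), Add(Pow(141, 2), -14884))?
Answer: -412072608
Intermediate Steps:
Mul(Add(211822, -294286), Add(Pow(141, 2), -14884)) = Mul(-82464, Add(19881, -14884)) = Mul(-82464, 4997) = -412072608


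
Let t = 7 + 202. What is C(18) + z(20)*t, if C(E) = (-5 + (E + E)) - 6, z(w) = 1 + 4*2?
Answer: 1906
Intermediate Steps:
t = 209
z(w) = 9 (z(w) = 1 + 8 = 9)
C(E) = -11 + 2*E (C(E) = (-5 + 2*E) - 6 = -11 + 2*E)
C(18) + z(20)*t = (-11 + 2*18) + 9*209 = (-11 + 36) + 1881 = 25 + 1881 = 1906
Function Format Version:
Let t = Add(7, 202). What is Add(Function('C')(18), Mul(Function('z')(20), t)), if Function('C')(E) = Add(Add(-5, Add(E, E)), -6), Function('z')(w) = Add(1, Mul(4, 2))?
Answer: 1906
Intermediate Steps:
t = 209
Function('z')(w) = 9 (Function('z')(w) = Add(1, 8) = 9)
Function('C')(E) = Add(-11, Mul(2, E)) (Function('C')(E) = Add(Add(-5, Mul(2, E)), -6) = Add(-11, Mul(2, E)))
Add(Function('C')(18), Mul(Function('z')(20), t)) = Add(Add(-11, Mul(2, 18)), Mul(9, 209)) = Add(Add(-11, 36), 1881) = Add(25, 1881) = 1906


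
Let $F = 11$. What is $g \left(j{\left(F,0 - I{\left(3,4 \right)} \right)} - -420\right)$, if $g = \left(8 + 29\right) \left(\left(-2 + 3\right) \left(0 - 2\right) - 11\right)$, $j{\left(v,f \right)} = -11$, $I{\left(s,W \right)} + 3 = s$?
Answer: $-196729$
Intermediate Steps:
$I{\left(s,W \right)} = -3 + s$
$g = -481$ ($g = 37 \left(1 \left(0 + \left(-5 + 3\right)\right) - 11\right) = 37 \left(1 \left(0 - 2\right) - 11\right) = 37 \left(1 \left(-2\right) - 11\right) = 37 \left(-2 - 11\right) = 37 \left(-13\right) = -481$)
$g \left(j{\left(F,0 - I{\left(3,4 \right)} \right)} - -420\right) = - 481 \left(-11 - -420\right) = - 481 \left(-11 + 420\right) = \left(-481\right) 409 = -196729$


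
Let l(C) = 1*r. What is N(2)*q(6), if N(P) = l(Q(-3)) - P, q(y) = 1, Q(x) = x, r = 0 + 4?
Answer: 2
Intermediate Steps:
r = 4
l(C) = 4 (l(C) = 1*4 = 4)
N(P) = 4 - P
N(2)*q(6) = (4 - 1*2)*1 = (4 - 2)*1 = 2*1 = 2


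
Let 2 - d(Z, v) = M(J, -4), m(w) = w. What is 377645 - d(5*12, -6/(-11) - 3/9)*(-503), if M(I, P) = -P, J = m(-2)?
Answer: 376639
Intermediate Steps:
J = -2
d(Z, v) = -2 (d(Z, v) = 2 - (-1)*(-4) = 2 - 1*4 = 2 - 4 = -2)
377645 - d(5*12, -6/(-11) - 3/9)*(-503) = 377645 - (-2)*(-503) = 377645 - 1*1006 = 377645 - 1006 = 376639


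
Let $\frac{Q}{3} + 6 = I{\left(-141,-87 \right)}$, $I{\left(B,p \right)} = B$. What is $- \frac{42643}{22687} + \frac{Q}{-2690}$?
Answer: $- \frac{104704703}{61028030} \approx -1.7157$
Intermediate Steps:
$Q = -441$ ($Q = -18 + 3 \left(-141\right) = -18 - 423 = -441$)
$- \frac{42643}{22687} + \frac{Q}{-2690} = - \frac{42643}{22687} - \frac{441}{-2690} = \left(-42643\right) \frac{1}{22687} - - \frac{441}{2690} = - \frac{42643}{22687} + \frac{441}{2690} = - \frac{104704703}{61028030}$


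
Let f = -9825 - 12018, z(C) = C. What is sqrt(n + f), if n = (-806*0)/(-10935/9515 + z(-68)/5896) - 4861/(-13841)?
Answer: I*sqrt(4184467895782)/13841 ≈ 147.79*I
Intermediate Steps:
n = 4861/13841 (n = (-806*0)/(-10935/9515 - 68/5896) - 4861/(-13841) = 0/(-10935*1/9515 - 68*1/5896) - 4861*(-1/13841) = 0/(-2187/1903 - 17/1474) + 4861/13841 = 0/(-26909/23182) + 4861/13841 = 0*(-23182/26909) + 4861/13841 = 0 + 4861/13841 = 4861/13841 ≈ 0.35120)
f = -21843
sqrt(n + f) = sqrt(4861/13841 - 21843) = sqrt(-302324102/13841) = I*sqrt(4184467895782)/13841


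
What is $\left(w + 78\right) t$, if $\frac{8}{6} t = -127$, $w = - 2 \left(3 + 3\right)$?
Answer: $- \frac{12573}{2} \approx -6286.5$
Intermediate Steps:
$w = -12$ ($w = \left(-2\right) 6 = -12$)
$t = - \frac{381}{4}$ ($t = \frac{3}{4} \left(-127\right) = - \frac{381}{4} \approx -95.25$)
$\left(w + 78\right) t = \left(-12 + 78\right) \left(- \frac{381}{4}\right) = 66 \left(- \frac{381}{4}\right) = - \frac{12573}{2}$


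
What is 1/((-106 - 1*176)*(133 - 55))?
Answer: -1/21996 ≈ -4.5463e-5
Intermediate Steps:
1/((-106 - 1*176)*(133 - 55)) = 1/((-106 - 176)*78) = 1/(-282*78) = 1/(-21996) = -1/21996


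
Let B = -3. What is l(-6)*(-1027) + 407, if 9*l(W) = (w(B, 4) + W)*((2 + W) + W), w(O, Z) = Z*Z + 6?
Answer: 167983/9 ≈ 18665.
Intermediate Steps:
w(O, Z) = 6 + Z² (w(O, Z) = Z² + 6 = 6 + Z²)
l(W) = (2 + 2*W)*(22 + W)/9 (l(W) = (((6 + 4²) + W)*((2 + W) + W))/9 = (((6 + 16) + W)*(2 + 2*W))/9 = ((22 + W)*(2 + 2*W))/9 = ((2 + 2*W)*(22 + W))/9 = (2 + 2*W)*(22 + W)/9)
l(-6)*(-1027) + 407 = (44/9 + (2/9)*(-6)² + (46/9)*(-6))*(-1027) + 407 = (44/9 + (2/9)*36 - 92/3)*(-1027) + 407 = (44/9 + 8 - 92/3)*(-1027) + 407 = -160/9*(-1027) + 407 = 164320/9 + 407 = 167983/9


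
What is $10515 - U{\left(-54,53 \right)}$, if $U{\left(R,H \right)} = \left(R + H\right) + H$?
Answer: $10463$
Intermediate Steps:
$U{\left(R,H \right)} = R + 2 H$ ($U{\left(R,H \right)} = \left(H + R\right) + H = R + 2 H$)
$10515 - U{\left(-54,53 \right)} = 10515 - \left(-54 + 2 \cdot 53\right) = 10515 - \left(-54 + 106\right) = 10515 - 52 = 10463$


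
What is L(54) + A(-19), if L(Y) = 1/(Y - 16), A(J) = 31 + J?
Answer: 457/38 ≈ 12.026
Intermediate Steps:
L(Y) = 1/(-16 + Y)
L(54) + A(-19) = 1/(-16 + 54) + (31 - 19) = 1/38 + 12 = 457/38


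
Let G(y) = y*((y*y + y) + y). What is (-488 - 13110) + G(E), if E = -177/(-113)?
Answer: -19607887819/1442897 ≈ -13589.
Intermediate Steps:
E = 177/113 (E = -177*(-1/113) = 177/113 ≈ 1.5664)
G(y) = y*(y² + 2*y) (G(y) = y*((y² + y) + y) = y*((y + y²) + y) = y*(y² + 2*y))
(-488 - 13110) + G(E) = (-488 - 13110) + (177/113)²*(2 + 177/113) = -13598 + (31329/12769)*(403/113) = -13598 + 12625587/1442897 = -19607887819/1442897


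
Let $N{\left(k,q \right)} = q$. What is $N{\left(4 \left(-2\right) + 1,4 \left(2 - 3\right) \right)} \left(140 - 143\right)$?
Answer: $12$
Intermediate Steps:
$N{\left(4 \left(-2\right) + 1,4 \left(2 - 3\right) \right)} \left(140 - 143\right) = 4 \left(2 - 3\right) \left(140 - 143\right) = 4 \left(-1\right) \left(-3\right) = \left(-4\right) \left(-3\right) = 12$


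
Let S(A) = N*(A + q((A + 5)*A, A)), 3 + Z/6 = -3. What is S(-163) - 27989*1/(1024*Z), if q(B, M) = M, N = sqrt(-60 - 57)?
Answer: 27989/36864 - 978*I*sqrt(13) ≈ 0.75925 - 3526.2*I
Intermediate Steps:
N = 3*I*sqrt(13) (N = sqrt(-117) = 3*I*sqrt(13) ≈ 10.817*I)
Z = -36 (Z = -18 + 6*(-3) = -18 - 18 = -36)
S(A) = 6*I*A*sqrt(13) (S(A) = (3*I*sqrt(13))*(A + A) = (3*I*sqrt(13))*(2*A) = 6*I*A*sqrt(13))
S(-163) - 27989*1/(1024*Z) = 6*I*(-163)*sqrt(13) - 27989/((32*32)*(-36)) = -978*I*sqrt(13) - 27989/(1024*(-36)) = -978*I*sqrt(13) - 27989/(-36864) = -978*I*sqrt(13) - 27989*(-1/36864) = -978*I*sqrt(13) + 27989/36864 = 27989/36864 - 978*I*sqrt(13)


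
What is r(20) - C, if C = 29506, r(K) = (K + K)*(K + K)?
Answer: -27906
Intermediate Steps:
r(K) = 4*K**2 (r(K) = (2*K)*(2*K) = 4*K**2)
r(20) - C = 4*20**2 - 1*29506 = 4*400 - 29506 = 1600 - 29506 = -27906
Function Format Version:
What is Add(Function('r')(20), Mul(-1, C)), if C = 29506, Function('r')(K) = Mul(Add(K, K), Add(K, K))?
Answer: -27906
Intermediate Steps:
Function('r')(K) = Mul(4, Pow(K, 2)) (Function('r')(K) = Mul(Mul(2, K), Mul(2, K)) = Mul(4, Pow(K, 2)))
Add(Function('r')(20), Mul(-1, C)) = Add(Mul(4, Pow(20, 2)), Mul(-1, 29506)) = Add(Mul(4, 400), -29506) = Add(1600, -29506) = -27906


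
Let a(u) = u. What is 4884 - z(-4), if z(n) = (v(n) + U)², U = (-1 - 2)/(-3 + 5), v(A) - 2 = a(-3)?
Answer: 19511/4 ≈ 4877.8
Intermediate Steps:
v(A) = -1 (v(A) = 2 - 3 = -1)
U = -3/2 ≈ -1.5000
z(n) = 25/4 (z(n) = (-1 - 3/2)² = (-5/2)² = 25/4)
4884 - z(-4) = 4884 - 1*25/4 = 4884 - 25/4 = 19511/4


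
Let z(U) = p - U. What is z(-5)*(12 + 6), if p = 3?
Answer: 144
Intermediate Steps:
z(U) = 3 - U
z(-5)*(12 + 6) = (3 - 1*(-5))*(12 + 6) = (3 + 5)*18 = 8*18 = 144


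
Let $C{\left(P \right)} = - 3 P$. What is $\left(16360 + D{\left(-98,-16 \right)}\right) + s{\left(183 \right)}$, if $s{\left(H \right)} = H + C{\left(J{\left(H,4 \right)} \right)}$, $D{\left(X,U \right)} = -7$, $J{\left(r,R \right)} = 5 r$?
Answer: $13791$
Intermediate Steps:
$s{\left(H \right)} = - 14 H$ ($s{\left(H \right)} = H - 3 \cdot 5 H = H - 15 H = - 14 H$)
$\left(16360 + D{\left(-98,-16 \right)}\right) + s{\left(183 \right)} = \left(16360 - 7\right) - 2562 = 16353 - 2562 = 13791$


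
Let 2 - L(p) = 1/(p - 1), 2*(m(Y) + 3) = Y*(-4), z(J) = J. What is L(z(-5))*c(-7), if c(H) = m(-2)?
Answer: 13/6 ≈ 2.1667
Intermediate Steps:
m(Y) = -3 - 2*Y (m(Y) = -3 + (Y*(-4))/2 = -3 + (-4*Y)/2 = -3 - 2*Y)
c(H) = 1 (c(H) = -3 - 2*(-2) = -3 + 4 = 1)
L(p) = 2 - 1/(-1 + p) (L(p) = 2 - 1/(p - 1) = 2 - 1/(-1 + p))
L(z(-5))*c(-7) = ((-3 + 2*(-5))/(-1 - 5))*1 = ((-3 - 10)/(-6))*1 = -1/6*(-13)*1 = (13/6)*1 = 13/6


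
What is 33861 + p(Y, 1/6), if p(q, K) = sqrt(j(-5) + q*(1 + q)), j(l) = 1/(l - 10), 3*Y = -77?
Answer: 33861 + sqrt(142435)/15 ≈ 33886.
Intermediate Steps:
Y = -77/3 (Y = (1/3)*(-77) = -77/3 ≈ -25.667)
j(l) = 1/(-10 + l)
p(q, K) = sqrt(-1/15 + q*(1 + q)) (p(q, K) = sqrt(1/(-10 - 5) + q*(1 + q)) = sqrt(1/(-15) + q*(1 + q)) = sqrt(-1/15 + q*(1 + q)))
33861 + p(Y, 1/6) = 33861 + sqrt(-15 + 225*(-77/3) + 225*(-77/3)**2)/15 = 33861 + sqrt(-15 - 5775 + 225*(5929/9))/15 = 33861 + sqrt(-15 - 5775 + 148225)/15 = 33861 + sqrt(142435)/15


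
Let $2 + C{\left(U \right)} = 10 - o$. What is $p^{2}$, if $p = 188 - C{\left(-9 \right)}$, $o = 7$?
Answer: $34969$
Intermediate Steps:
$C{\left(U \right)} = 1$ ($C{\left(U \right)} = -2 + \left(10 - 7\right) = -2 + 3 = 1$)
$p = 187$ ($p = 188 - 1 = 187$)
$p^{2} = 187^{2} = 34969$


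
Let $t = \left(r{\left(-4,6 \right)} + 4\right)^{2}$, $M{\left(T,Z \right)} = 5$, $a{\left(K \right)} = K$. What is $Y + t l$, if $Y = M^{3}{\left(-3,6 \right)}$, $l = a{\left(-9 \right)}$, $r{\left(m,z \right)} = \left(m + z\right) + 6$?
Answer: $-1171$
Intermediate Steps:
$r{\left(m,z \right)} = 6 + m + z$
$l = -9$
$Y = 125$ ($Y = 5^{3} = 125$)
$t = 144$ ($t = \left(\left(6 - 4 + 6\right) + 4\right)^{2} = \left(8 + 4\right)^{2} = 12^{2} = 144$)
$Y + t l = 125 + 144 \left(-9\right) = 125 - 1296 = -1171$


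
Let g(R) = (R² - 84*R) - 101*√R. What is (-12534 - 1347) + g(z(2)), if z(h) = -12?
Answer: -12729 - 202*I*√3 ≈ -12729.0 - 349.87*I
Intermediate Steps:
g(R) = R² - 101*√R - 84*R
(-12534 - 1347) + g(z(2)) = (-12534 - 1347) + ((-12)² - 202*I*√3 - 84*(-12)) = -13881 + (144 - 202*I*√3 + 1008) = -13881 + (1152 - 202*I*√3) = -12729 - 202*I*√3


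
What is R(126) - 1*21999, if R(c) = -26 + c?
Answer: -21899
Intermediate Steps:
R(126) - 1*21999 = (-26 + 126) - 1*21999 = 100 - 21999 = -21899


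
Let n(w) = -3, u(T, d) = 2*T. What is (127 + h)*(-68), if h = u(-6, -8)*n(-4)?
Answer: -11084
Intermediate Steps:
h = 36 (h = (2*(-6))*(-3) = -12*(-3) = 36)
(127 + h)*(-68) = (127 + 36)*(-68) = 163*(-68) = -11084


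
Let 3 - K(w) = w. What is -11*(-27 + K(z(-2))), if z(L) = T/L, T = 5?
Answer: 473/2 ≈ 236.50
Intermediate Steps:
z(L) = 5/L
K(w) = 3 - w
-11*(-27 + K(z(-2))) = -11*(-27 + (3 - 5/(-2))) = -11*(-27 + (3 - 5*(-1)/2)) = -11*(-27 + (3 - 1*(-5/2))) = -11*(-27 + (3 + 5/2)) = -11*(-27 + 11/2) = -11*(-43/2) = 473/2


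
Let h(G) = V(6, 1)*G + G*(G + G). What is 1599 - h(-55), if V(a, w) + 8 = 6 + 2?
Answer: -4451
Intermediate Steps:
V(a, w) = 0 (V(a, w) = -8 + (6 + 2) = -8 + 8 = 0)
h(G) = 2*G**2 (h(G) = 0*G + G*(G + G) = 0 + G*(2*G) = 0 + 2*G**2 = 2*G**2)
1599 - h(-55) = 1599 - 2*(-55)**2 = 1599 - 2*3025 = 1599 - 1*6050 = 1599 - 6050 = -4451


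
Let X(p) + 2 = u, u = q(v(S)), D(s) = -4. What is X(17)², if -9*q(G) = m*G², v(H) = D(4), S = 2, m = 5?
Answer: 9604/81 ≈ 118.57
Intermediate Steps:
v(H) = -4
q(G) = -5*G²/9
u = -80/9 (u = -5/9*(-4)² = -5/9*16 = -80/9 ≈ -8.8889)
X(p) = -98/9 (X(p) = -2 - 80/9 = -98/9)
X(17)² = (-98/9)² = 9604/81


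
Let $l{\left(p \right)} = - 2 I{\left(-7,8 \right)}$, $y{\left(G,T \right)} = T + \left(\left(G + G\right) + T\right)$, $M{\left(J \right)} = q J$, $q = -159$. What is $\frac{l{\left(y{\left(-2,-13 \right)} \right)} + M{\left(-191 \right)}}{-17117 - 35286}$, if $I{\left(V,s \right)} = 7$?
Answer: $- \frac{2335}{4031} \approx -0.57926$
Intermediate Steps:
$M{\left(J \right)} = - 159 J$
$y{\left(G,T \right)} = 2 G + 2 T$ ($y{\left(G,T \right)} = T + \left(2 G + T\right) = T + \left(T + 2 G\right) = 2 G + 2 T$)
$l{\left(p \right)} = -14$ ($l{\left(p \right)} = \left(-2\right) 7 = -14$)
$\frac{l{\left(y{\left(-2,-13 \right)} \right)} + M{\left(-191 \right)}}{-17117 - 35286} = \frac{-14 - -30369}{-17117 - 35286} = \frac{-14 + 30369}{-52403} = 30355 \left(- \frac{1}{52403}\right) = - \frac{2335}{4031}$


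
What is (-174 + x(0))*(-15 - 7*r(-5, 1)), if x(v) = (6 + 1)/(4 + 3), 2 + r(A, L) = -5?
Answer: -5882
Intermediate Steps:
r(A, L) = -7 (r(A, L) = -2 - 5 = -7)
x(v) = 1 (x(v) = 7/7 = 7*(1/7) = 1)
(-174 + x(0))*(-15 - 7*r(-5, 1)) = (-174 + 1)*(-15 - 7*(-7)) = -173*(-15 + 49) = -173*34 = -5882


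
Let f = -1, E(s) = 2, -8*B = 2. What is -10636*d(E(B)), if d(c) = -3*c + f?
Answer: 74452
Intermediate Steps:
B = -¼ (B = -⅛*2 = -¼ ≈ -0.25000)
d(c) = -1 - 3*c (d(c) = -3*c - 1 = -1 - 3*c)
-10636*d(E(B)) = -10636*(-1 - 3*2) = -10636*(-1 - 6) = -10636*(-7) = 74452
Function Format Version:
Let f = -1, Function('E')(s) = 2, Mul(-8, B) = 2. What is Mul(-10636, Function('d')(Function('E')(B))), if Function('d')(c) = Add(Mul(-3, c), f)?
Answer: 74452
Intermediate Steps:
B = Rational(-1, 4) (B = Mul(Rational(-1, 8), 2) = Rational(-1, 4) ≈ -0.25000)
Function('d')(c) = Add(-1, Mul(-3, c)) (Function('d')(c) = Add(Mul(-3, c), -1) = Add(-1, Mul(-3, c)))
Mul(-10636, Function('d')(Function('E')(B))) = Mul(-10636, Add(-1, Mul(-3, 2))) = Mul(-10636, Add(-1, -6)) = Mul(-10636, -7) = 74452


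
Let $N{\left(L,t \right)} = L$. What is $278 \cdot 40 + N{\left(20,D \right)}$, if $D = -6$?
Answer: $11140$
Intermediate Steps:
$278 \cdot 40 + N{\left(20,D \right)} = 278 \cdot 40 + 20 = 11120 + 20 = 11140$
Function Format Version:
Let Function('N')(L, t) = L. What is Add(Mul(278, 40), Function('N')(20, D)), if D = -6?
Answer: 11140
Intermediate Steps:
Add(Mul(278, 40), Function('N')(20, D)) = Add(Mul(278, 40), 20) = Add(11120, 20) = 11140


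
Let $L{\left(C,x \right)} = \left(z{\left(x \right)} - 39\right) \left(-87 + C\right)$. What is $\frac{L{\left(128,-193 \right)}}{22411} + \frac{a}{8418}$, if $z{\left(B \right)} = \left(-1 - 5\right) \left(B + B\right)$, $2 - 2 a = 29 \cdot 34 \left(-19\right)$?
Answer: $\frac{497912737}{94327899} \approx 5.2785$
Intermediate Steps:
$a = 9368$ ($a = 1 - \frac{29 \cdot 34 \left(-19\right)}{2} = 1 - \frac{986 \left(-19\right)}{2} = 1 - -9367 = 1 + 9367 = 9368$)
$z{\left(B \right)} = - 12 B$ ($z{\left(B \right)} = - 6 \cdot 2 B = - 12 B$)
$L{\left(C,x \right)} = \left(-87 + C\right) \left(-39 - 12 x\right)$ ($L{\left(C,x \right)} = \left(- 12 x - 39\right) \left(-87 + C\right) = \left(-39 - 12 x\right) \left(-87 + C\right) = \left(-87 + C\right) \left(-39 - 12 x\right)$)
$\frac{L{\left(128,-193 \right)}}{22411} + \frac{a}{8418} = \frac{3393 - 4992 + 1044 \left(-193\right) - 1536 \left(-193\right)}{22411} + \frac{9368}{8418} = \left(3393 - 4992 - 201492 + 296448\right) \frac{1}{22411} + 9368 \cdot \frac{1}{8418} = 93357 \cdot \frac{1}{22411} + \frac{4684}{4209} = \frac{93357}{22411} + \frac{4684}{4209} = \frac{497912737}{94327899}$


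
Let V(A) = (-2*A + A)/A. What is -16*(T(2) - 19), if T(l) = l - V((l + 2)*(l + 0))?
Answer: 256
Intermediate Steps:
V(A) = -1 (V(A) = (-A)/A = -1)
T(l) = 1 + l (T(l) = l - 1*(-1) = l + 1 = 1 + l)
-16*(T(2) - 19) = -16*((1 + 2) - 19) = -16*(3 - 19) = -16*(-16) = 256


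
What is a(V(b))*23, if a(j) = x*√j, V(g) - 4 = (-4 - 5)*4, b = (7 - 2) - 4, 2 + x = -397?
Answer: -36708*I*√2 ≈ -51913.0*I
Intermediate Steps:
x = -399 (x = -2 - 397 = -399)
b = 1 (b = 5 - 4 = 1)
V(g) = -32 (V(g) = 4 + (-4 - 5)*4 = 4 - 9*4 = 4 - 36 = -32)
a(j) = -399*√j
a(V(b))*23 = -1596*I*√2*23 = -36708*I*√2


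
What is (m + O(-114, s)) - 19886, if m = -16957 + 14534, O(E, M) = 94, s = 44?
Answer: -22215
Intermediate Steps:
m = -2423
(m + O(-114, s)) - 19886 = (-2423 + 94) - 19886 = -2329 - 19886 = -22215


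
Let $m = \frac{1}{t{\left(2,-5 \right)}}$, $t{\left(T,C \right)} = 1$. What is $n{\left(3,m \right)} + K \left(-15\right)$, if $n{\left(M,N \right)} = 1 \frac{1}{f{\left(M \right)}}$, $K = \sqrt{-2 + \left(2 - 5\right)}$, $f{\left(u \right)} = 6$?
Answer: $\frac{1}{6} - 15 i \sqrt{5} \approx 0.16667 - 33.541 i$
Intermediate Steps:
$K = i \sqrt{5}$ ($K = \sqrt{-2 + \left(2 - 5\right)} = \sqrt{-2 - 3} = \sqrt{-5} = i \sqrt{5} \approx 2.2361 i$)
$m = 1$ ($m = 1^{-1} = 1$)
$n{\left(M,N \right)} = \frac{1}{6}$ ($n{\left(M,N \right)} = 1 \cdot \frac{1}{6} = \frac{1}{6}$)
$n{\left(3,m \right)} + K \left(-15\right) = \frac{1}{6} + i \sqrt{5} \left(-15\right) = \frac{1}{6} - 15 i \sqrt{5}$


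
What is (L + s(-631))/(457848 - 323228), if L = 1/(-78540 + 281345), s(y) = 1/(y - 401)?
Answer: -201773/28175260591200 ≈ -7.1614e-9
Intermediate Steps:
s(y) = 1/(-401 + y)
L = 1/202805 ≈ 4.9308e-6
(L + s(-631))/(457848 - 323228) = (1/202805 + 1/(-401 - 631))/(457848 - 323228) = (1/202805 + 1/(-1032))/134620 = (1/202805 - 1/1032)*(1/134620) = -201773/209294760*1/134620 = -201773/28175260591200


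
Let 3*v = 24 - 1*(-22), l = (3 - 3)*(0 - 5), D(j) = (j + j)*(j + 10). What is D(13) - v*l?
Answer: 598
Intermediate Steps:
D(j) = 2*j*(10 + j) (D(j) = (2*j)*(10 + j) = 2*j*(10 + j))
l = 0 (l = 0*(-5) = 0)
v = 46/3 (v = (24 - 1*(-22))/3 = (24 + 22)/3 = (⅓)*46 = 46/3 ≈ 15.333)
D(13) - v*l = 2*13*(10 + 13) - 46*0/3 = 2*13*23 - 1*0 = 598 + 0 = 598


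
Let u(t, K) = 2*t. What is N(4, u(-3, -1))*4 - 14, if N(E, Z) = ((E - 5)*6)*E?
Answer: -110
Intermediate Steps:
N(E, Z) = E*(-30 + 6*E) (N(E, Z) = ((-5 + E)*6)*E = (-30 + 6*E)*E = E*(-30 + 6*E))
N(4, u(-3, -1))*4 - 14 = (6*4*(-5 + 4))*4 - 14 = (6*4*(-1))*4 - 14 = -24*4 - 14 = -96 - 14 = -110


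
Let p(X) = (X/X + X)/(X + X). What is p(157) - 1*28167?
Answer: -4422140/157 ≈ -28167.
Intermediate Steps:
p(X) = (1 + X)/(2*X) (p(X) = (1 + X)/((2*X)) = (1 + X)*(1/(2*X)) = (1 + X)/(2*X))
p(157) - 1*28167 = (1/2)*(1 + 157)/157 - 1*28167 = (1/2)*(1/157)*158 - 28167 = 79/157 - 28167 = -4422140/157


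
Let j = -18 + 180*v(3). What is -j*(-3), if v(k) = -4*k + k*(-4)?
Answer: -13014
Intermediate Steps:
v(k) = -8*k (v(k) = -4*k - 4*k = -8*k)
j = -4338 (j = -18 + 180*(-8*3) = -18 + 180*(-24) = -18 - 4320 = -4338)
-j*(-3) = -1*(-4338)*(-3) = 4338*(-3) = -13014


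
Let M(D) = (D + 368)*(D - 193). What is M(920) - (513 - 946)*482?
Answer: 1145082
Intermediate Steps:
M(D) = (-193 + D)*(368 + D) (M(D) = (368 + D)*(-193 + D) = (-193 + D)*(368 + D))
M(920) - (513 - 946)*482 = (-71024 + 920**2 + 175*920) - (513 - 946)*482 = (-71024 + 846400 + 161000) - (-433)*482 = 936376 - 1*(-208706) = 936376 + 208706 = 1145082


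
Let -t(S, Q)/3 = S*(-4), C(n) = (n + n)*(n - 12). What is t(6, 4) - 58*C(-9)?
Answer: -21852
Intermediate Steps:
C(n) = 2*n*(-12 + n) (C(n) = (2*n)*(-12 + n) = 2*n*(-12 + n))
t(S, Q) = 12*S (t(S, Q) = -3*S*(-4) = -(-12)*S = 12*S)
t(6, 4) - 58*C(-9) = 12*6 - 116*(-9)*(-12 - 9) = 72 - 116*(-9)*(-21) = 72 - 58*378 = 72 - 21924 = -21852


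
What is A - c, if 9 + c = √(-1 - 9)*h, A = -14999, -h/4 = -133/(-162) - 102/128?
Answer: -14990 + 125*I*√10/1296 ≈ -14990.0 + 0.305*I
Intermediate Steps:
h = -125/1296 (h = -4*(-133/(-162) - 102/128) = -4*(-133*(-1/162) - 102*1/128) = -4*(133/162 - 51/64) = -4*125/5184 = -125/1296 ≈ -0.096451)
c = -9 - 125*I*√10/1296 (c = -9 + √(-1 - 9)*(-125/1296) = -9 + √(-10)*(-125/1296) = -9 + (I*√10)*(-125/1296) = -9 - 125*I*√10/1296 ≈ -9.0 - 0.305*I)
A - c = -14999 - (-9 - 125*I*√10/1296) = -14999 + (9 + 125*I*√10/1296) = -14990 + 125*I*√10/1296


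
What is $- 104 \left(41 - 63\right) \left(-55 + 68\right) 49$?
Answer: $1457456$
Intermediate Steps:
$- 104 \left(41 - 63\right) \left(-55 + 68\right) 49 = - 104 \left(\left(-22\right) 13\right) 49 = \left(-104\right) \left(-286\right) 49 = 29744 \cdot 49 = 1457456$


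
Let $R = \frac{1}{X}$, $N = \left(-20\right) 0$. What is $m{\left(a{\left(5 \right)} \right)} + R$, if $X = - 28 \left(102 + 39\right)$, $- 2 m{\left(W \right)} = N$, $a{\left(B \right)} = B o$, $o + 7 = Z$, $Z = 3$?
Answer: $- \frac{1}{3948} \approx -0.00025329$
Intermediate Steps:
$o = -4$ ($o = -7 + 3 = -4$)
$N = 0$
$a{\left(B \right)} = - 4 B$ ($a{\left(B \right)} = B \left(-4\right) = - 4 B$)
$m{\left(W \right)} = 0$ ($m{\left(W \right)} = \left(- \frac{1}{2}\right) 0 = 0$)
$X = -3948$ ($X = \left(-28\right) 141 = -3948$)
$R = - \frac{1}{3948}$ ($R = \frac{1}{-3948} = - \frac{1}{3948} \approx -0.00025329$)
$m{\left(a{\left(5 \right)} \right)} + R = 0 - \frac{1}{3948} = - \frac{1}{3948}$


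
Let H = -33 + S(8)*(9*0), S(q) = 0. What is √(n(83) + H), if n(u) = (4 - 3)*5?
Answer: 2*I*√7 ≈ 5.2915*I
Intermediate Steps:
n(u) = 5 (n(u) = 1*5 = 5)
H = -33 (H = -33 + 0*(9*0) = -33 + 0*0 = -33 + 0 = -33)
√(n(83) + H) = √(5 - 33) = √(-28) = 2*I*√7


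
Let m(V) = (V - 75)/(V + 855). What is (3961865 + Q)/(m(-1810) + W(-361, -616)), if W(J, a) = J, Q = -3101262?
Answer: -164375173/68574 ≈ -2397.0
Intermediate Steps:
m(V) = (-75 + V)/(855 + V)
(3961865 + Q)/(m(-1810) + W(-361, -616)) = (3961865 - 3101262)/((-75 - 1810)/(855 - 1810) - 361) = 860603/(-1885/(-955) - 361) = 860603/(-1/955*(-1885) - 361) = 860603/(377/191 - 361) = 860603/(-68574/191) = 860603*(-191/68574) = -164375173/68574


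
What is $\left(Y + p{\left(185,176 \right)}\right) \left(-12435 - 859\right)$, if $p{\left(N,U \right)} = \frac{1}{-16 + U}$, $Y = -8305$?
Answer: $\frac{8832526953}{80} \approx 1.1041 \cdot 10^{8}$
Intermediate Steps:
$\left(Y + p{\left(185,176 \right)}\right) \left(-12435 - 859\right) = \left(-8305 + \frac{1}{-16 + 176}\right) \left(-12435 - 859\right) = \left(-8305 + \frac{1}{160}\right) \left(-13294\right) = \left(- \frac{1328799}{160}\right) \left(-13294\right) = \frac{8832526953}{80}$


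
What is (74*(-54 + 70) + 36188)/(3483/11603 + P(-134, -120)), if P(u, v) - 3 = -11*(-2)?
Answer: 216813658/146779 ≈ 1477.1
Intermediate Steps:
P(u, v) = 25 (P(u, v) = 3 - 11*(-2) = 3 + 22 = 25)
(74*(-54 + 70) + 36188)/(3483/11603 + P(-134, -120)) = (74*(-54 + 70) + 36188)/(3483/11603 + 25) = (74*16 + 36188)/(3483*(1/11603) + 25) = (1184 + 36188)/(3483/11603 + 25) = 37372/(293558/11603) = 37372*(11603/293558) = 216813658/146779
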